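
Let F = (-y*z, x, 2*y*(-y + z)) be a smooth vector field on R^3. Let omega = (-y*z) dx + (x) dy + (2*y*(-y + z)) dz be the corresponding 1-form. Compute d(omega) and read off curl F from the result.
d(omega) = (-4*y + 2*z) dy ∧ dz + (-y) dz ∧ dx + (z + 1) dx ∧ dy; curl F = (-4*y + 2*z, -y, z + 1)

d omega = sum_{i<j} (∂f_j/∂x_i - ∂f_i/∂x_j) dx_i ∧ dx_j. Under the identification (dy ∧ dz, dz ∧ dx, dx ∧ dy) ↔ (e_x, e_y, e_z), the coefficients are exactly the components of curl F. Compute:
  ∂R/∂y - ∂Q/∂z = (-4*y + 2*z) - (0) = -4*y + 2*z
  ∂P/∂z - ∂R/∂x = (-y) - (0) = -y
  ∂Q/∂x - ∂P/∂y = (1) - (-z) = z + 1.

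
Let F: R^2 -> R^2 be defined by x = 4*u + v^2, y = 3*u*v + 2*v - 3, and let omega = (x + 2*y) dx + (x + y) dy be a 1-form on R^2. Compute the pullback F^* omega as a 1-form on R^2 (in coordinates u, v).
F^* omega = (9*u*v^2 + 36*u*v + 16*u + 3*v^3 + 10*v^2 + 7*v - 24) du + (9*u^2*v + 12*u^2 + 15*u*v^2 + 20*u*v - u + 2*v^3 + 10*v^2 - 8*v - 6) dv

Using F^*(f dg) = (f ∘ F) d(g ∘ F), substitute each coordinate x_i by F_i(u, v) in f_i, and replace dx_i by d F_i = (∂F_i/∂u) du + (∂F_i/∂v) dv.
  For the x component: f_1(F) = 6*u*v + 4*u + v^2 + 4*v - 6; d F_1 = (4) du + (2*v) dv
  For the y component: f_2(F) = 3*u*v + 4*u + v^2 + 2*v - 3; d F_2 = (3*v) du + (3*u + 2) dv
Combining and collecting du, dv coefficients:
  coeff of du: 9*u*v^2 + 36*u*v + 16*u + 3*v^3 + 10*v^2 + 7*v - 24
  coeff of dv: 9*u^2*v + 12*u^2 + 15*u*v^2 + 20*u*v - u + 2*v^3 + 10*v^2 - 8*v - 6
F^* omega = (9*u*v^2 + 36*u*v + 16*u + 3*v^3 + 10*v^2 + 7*v - 24) du + (9*u^2*v + 12*u^2 + 15*u*v^2 + 20*u*v - u + 2*v^3 + 10*v^2 - 8*v - 6) dv.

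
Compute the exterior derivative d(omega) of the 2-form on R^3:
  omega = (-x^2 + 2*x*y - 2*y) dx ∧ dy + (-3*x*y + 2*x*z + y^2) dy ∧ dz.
d(omega) = (-3*y + 2*z) dx ∧ dy ∧ dz

For a 2-form omega = sum_{i<j} g_{ij} dx_i ∧ dx_j, the exterior derivative is
  d(omega) = sum_{i<j} d(g_{ij}) ∧ dx_i ∧ dx_j = sum_{i<j, k} (∂g_{ij}/∂x_k) dx_k ∧ dx_i ∧ dx_j.
Expand each term, using dx_k ∧ dx_i ∧ dx_j = sgn(permutation) dx_{(a)} ∧ dx_{(b)} ∧ dx_{(c)} with (a < b < c) sorted:
  d(-3*x*y + 2*x*z + y^2) includes (∂/∂x)(-3*x*y + 2*x*z + y^2) dx = (-3*y + 2*z) dx, which multiplied by dy ∧ dz gives (-3*y + 2*z) dx ∧ dy ∧ dz
Collecting like 3-forms: d(omega) = (-3*y + 2*z) dx ∧ dy ∧ dz.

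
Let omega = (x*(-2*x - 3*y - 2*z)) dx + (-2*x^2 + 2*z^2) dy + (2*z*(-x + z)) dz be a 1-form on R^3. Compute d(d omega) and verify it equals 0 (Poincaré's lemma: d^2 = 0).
d(d omega) = 0

Step 1: d omega = sum_{i<j} (∂f_j/∂x_i - ∂f_i/∂x_j) dx_i ∧ dx_j:
  coeff of dx ∧ dy: -x
  coeff of dx ∧ dz: 2*x - 2*z
  coeff of dy ∧ dz: -4*z
Step 2: Apply d again to each 2-form coefficient. The only possible 3-form in R^3 is dx ∧ dy ∧ dz, with coefficient
  ∂(coeff of dy∧dz)/∂x - ∂(coeff of dx∧dz)/∂y + ∂(coeff of dx∧dy)/∂z
  = ∂/∂x (-4*z) - ∂/∂y (2*x - 2*z) + ∂/∂z (-x).
Each of these terms simplifies to sums of mixed partials that cancel in pairs. The result is 0 (by equality of mixed partials for smooth functions — Schwarz / Clairaut).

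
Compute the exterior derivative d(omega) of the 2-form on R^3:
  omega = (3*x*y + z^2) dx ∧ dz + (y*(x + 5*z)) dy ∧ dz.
d(omega) = (-3*x + y) dx ∧ dy ∧ dz

For a 2-form omega = sum_{i<j} g_{ij} dx_i ∧ dx_j, the exterior derivative is
  d(omega) = sum_{i<j} d(g_{ij}) ∧ dx_i ∧ dx_j = sum_{i<j, k} (∂g_{ij}/∂x_k) dx_k ∧ dx_i ∧ dx_j.
Expand each term, using dx_k ∧ dx_i ∧ dx_j = sgn(permutation) dx_{(a)} ∧ dx_{(b)} ∧ dx_{(c)} with (a < b < c) sorted:
  d(3*x*y + z^2) includes (∂/∂y)(3*x*y + z^2) dy = (3*x) dy, which multiplied by dx ∧ dz gives (-3*x) dx ∧ dy ∧ dz
  d(y*(x + 5*z)) includes (∂/∂x)(y*(x + 5*z)) dx = (y) dx, which multiplied by dy ∧ dz gives (y) dx ∧ dy ∧ dz
Collecting like 3-forms: d(omega) = (-3*x + y) dx ∧ dy ∧ dz.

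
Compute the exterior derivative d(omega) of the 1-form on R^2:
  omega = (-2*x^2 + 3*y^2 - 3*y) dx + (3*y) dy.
d(omega) = (3 - 6*y) dx ∧ dy

For a 1-form omega = sum_i f_i dx_i, the exterior derivative is
  d(omega) = sum_{i < j} (∂f_j/∂x_i - ∂f_i/∂x_j) dx_i ∧ dx_j.
  coefficient of dx ∧ dy: ∂f_2/∂x - ∂f_1/∂y = ∂(3*y)/∂x - ∂(-2*x^2 + 3*y^2 - 3*y)/∂y = 3 - 6*y
Assembling: d(omega) = (3 - 6*y) dx ∧ dy.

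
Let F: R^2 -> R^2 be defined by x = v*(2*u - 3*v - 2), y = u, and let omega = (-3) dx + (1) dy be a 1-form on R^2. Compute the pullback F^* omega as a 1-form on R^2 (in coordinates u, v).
F^* omega = (1 - 6*v) du + (-6*u + 18*v + 6) dv

Using F^*(f dg) = (f ∘ F) d(g ∘ F), substitute each coordinate x_i by F_i(u, v) in f_i, and replace dx_i by d F_i = (∂F_i/∂u) du + (∂F_i/∂v) dv.
  For the x component: f_1(F) = -3; d F_1 = (2*v) du + (2*u - 6*v - 2) dv
  For the y component: f_2(F) = 1; d F_2 = (1) du + (0) dv
Combining and collecting du, dv coefficients:
  coeff of du: 1 - 6*v
  coeff of dv: -6*u + 18*v + 6
F^* omega = (1 - 6*v) du + (-6*u + 18*v + 6) dv.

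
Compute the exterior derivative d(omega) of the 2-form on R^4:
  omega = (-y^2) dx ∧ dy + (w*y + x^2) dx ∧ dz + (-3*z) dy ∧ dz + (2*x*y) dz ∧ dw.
d(omega) = (-w) dx ∧ dy ∧ dz + (3*y) dx ∧ dz ∧ dw + (2*x) dy ∧ dz ∧ dw

For a 2-form omega = sum_{i<j} g_{ij} dx_i ∧ dx_j, the exterior derivative is
  d(omega) = sum_{i<j} d(g_{ij}) ∧ dx_i ∧ dx_j = sum_{i<j, k} (∂g_{ij}/∂x_k) dx_k ∧ dx_i ∧ dx_j.
Expand each term, using dx_k ∧ dx_i ∧ dx_j = sgn(permutation) dx_{(a)} ∧ dx_{(b)} ∧ dx_{(c)} with (a < b < c) sorted:
  d(w*y + x^2) includes (∂/∂y)(w*y + x^2) dy = (w) dy, which multiplied by dx ∧ dz gives (-w) dx ∧ dy ∧ dz
  d(w*y + x^2) includes (∂/∂w)(w*y + x^2) dw = (y) dw, which multiplied by dx ∧ dz gives (y) dx ∧ dz ∧ dw
  d(2*x*y) includes (∂/∂x)(2*x*y) dx = (2*y) dx, which multiplied by dz ∧ dw gives (2*y) dx ∧ dz ∧ dw
  d(2*x*y) includes (∂/∂y)(2*x*y) dy = (2*x) dy, which multiplied by dz ∧ dw gives (2*x) dy ∧ dz ∧ dw
Collecting like 3-forms: d(omega) = (-w) dx ∧ dy ∧ dz + (3*y) dx ∧ dz ∧ dw + (2*x) dy ∧ dz ∧ dw.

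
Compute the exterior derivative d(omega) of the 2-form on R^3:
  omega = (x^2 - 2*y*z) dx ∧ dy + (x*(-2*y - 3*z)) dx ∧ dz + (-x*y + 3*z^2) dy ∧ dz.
d(omega) = (2*x - 3*y) dx ∧ dy ∧ dz

For a 2-form omega = sum_{i<j} g_{ij} dx_i ∧ dx_j, the exterior derivative is
  d(omega) = sum_{i<j} d(g_{ij}) ∧ dx_i ∧ dx_j = sum_{i<j, k} (∂g_{ij}/∂x_k) dx_k ∧ dx_i ∧ dx_j.
Expand each term, using dx_k ∧ dx_i ∧ dx_j = sgn(permutation) dx_{(a)} ∧ dx_{(b)} ∧ dx_{(c)} with (a < b < c) sorted:
  d(x^2 - 2*y*z) includes (∂/∂z)(x^2 - 2*y*z) dz = (-2*y) dz, which multiplied by dx ∧ dy gives (-2*y) dx ∧ dy ∧ dz
  d(x*(-2*y - 3*z)) includes (∂/∂y)(x*(-2*y - 3*z)) dy = (-2*x) dy, which multiplied by dx ∧ dz gives (2*x) dx ∧ dy ∧ dz
  d(-x*y + 3*z^2) includes (∂/∂x)(-x*y + 3*z^2) dx = (-y) dx, which multiplied by dy ∧ dz gives (-y) dx ∧ dy ∧ dz
Collecting like 3-forms: d(omega) = (2*x - 3*y) dx ∧ dy ∧ dz.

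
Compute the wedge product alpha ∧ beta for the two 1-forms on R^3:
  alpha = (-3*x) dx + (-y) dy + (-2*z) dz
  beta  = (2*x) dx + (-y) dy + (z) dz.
alpha ∧ beta = (5*x*y) dx ∧ dy + (x*z) dx ∧ dz + (-3*y*z) dy ∧ dz

Distribute the wedge, using dx_i ∧ dx_j = -dx_j ∧ dx_i and dx_i ∧ dx_i = 0. For each pair (i, j) with i < j, the coefficient of dx_i ∧ dx_j in alpha ∧ beta is (alpha_i * beta_j - alpha_j * beta_i). Collecting: alpha ∧ beta = (5*x*y) dx ∧ dy + (x*z) dx ∧ dz + (-3*y*z) dy ∧ dz.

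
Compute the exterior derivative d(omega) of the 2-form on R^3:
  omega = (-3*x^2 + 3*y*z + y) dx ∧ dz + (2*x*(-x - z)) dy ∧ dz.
d(omega) = (-4*x - 5*z - 1) dx ∧ dy ∧ dz

For a 2-form omega = sum_{i<j} g_{ij} dx_i ∧ dx_j, the exterior derivative is
  d(omega) = sum_{i<j} d(g_{ij}) ∧ dx_i ∧ dx_j = sum_{i<j, k} (∂g_{ij}/∂x_k) dx_k ∧ dx_i ∧ dx_j.
Expand each term, using dx_k ∧ dx_i ∧ dx_j = sgn(permutation) dx_{(a)} ∧ dx_{(b)} ∧ dx_{(c)} with (a < b < c) sorted:
  d(-3*x^2 + 3*y*z + y) includes (∂/∂y)(-3*x^2 + 3*y*z + y) dy = (3*z + 1) dy, which multiplied by dx ∧ dz gives (-3*z - 1) dx ∧ dy ∧ dz
  d(2*x*(-x - z)) includes (∂/∂x)(2*x*(-x - z)) dx = (-4*x - 2*z) dx, which multiplied by dy ∧ dz gives (-4*x - 2*z) dx ∧ dy ∧ dz
Collecting like 3-forms: d(omega) = (-4*x - 5*z - 1) dx ∧ dy ∧ dz.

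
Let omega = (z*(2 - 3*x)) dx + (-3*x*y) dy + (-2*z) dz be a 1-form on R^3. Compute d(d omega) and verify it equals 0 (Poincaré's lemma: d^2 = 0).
d(d omega) = 0

Step 1: d omega = sum_{i<j} (∂f_j/∂x_i - ∂f_i/∂x_j) dx_i ∧ dx_j:
  coeff of dx ∧ dy: -3*y
  coeff of dx ∧ dz: 3*x - 2
  coeff of dy ∧ dz: 0
Step 2: Apply d again to each 2-form coefficient. The only possible 3-form in R^3 is dx ∧ dy ∧ dz, with coefficient
  ∂(coeff of dy∧dz)/∂x - ∂(coeff of dx∧dz)/∂y + ∂(coeff of dx∧dy)/∂z
  = ∂/∂x (0) - ∂/∂y (3*x - 2) + ∂/∂z (-3*y).
Each of these terms simplifies to sums of mixed partials that cancel in pairs. The result is 0 (by equality of mixed partials for smooth functions — Schwarz / Clairaut).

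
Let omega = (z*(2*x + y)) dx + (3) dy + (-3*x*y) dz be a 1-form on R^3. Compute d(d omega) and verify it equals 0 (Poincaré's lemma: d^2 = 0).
d(d omega) = 0

Step 1: d omega = sum_{i<j} (∂f_j/∂x_i - ∂f_i/∂x_j) dx_i ∧ dx_j:
  coeff of dx ∧ dy: -z
  coeff of dx ∧ dz: -2*x - 4*y
  coeff of dy ∧ dz: -3*x
Step 2: Apply d again to each 2-form coefficient. The only possible 3-form in R^3 is dx ∧ dy ∧ dz, with coefficient
  ∂(coeff of dy∧dz)/∂x - ∂(coeff of dx∧dz)/∂y + ∂(coeff of dx∧dy)/∂z
  = ∂/∂x (-3*x) - ∂/∂y (-2*x - 4*y) + ∂/∂z (-z).
Each of these terms simplifies to sums of mixed partials that cancel in pairs. The result is 0 (by equality of mixed partials for smooth functions — Schwarz / Clairaut).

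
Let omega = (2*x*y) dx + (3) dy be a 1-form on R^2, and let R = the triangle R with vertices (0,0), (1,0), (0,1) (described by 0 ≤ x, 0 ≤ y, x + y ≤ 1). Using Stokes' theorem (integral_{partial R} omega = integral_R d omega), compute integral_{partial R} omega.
integral_(partial R) omega = -1/3

Stokes: integral_partial_R omega = integral_R d omega with d omega = (∂Q/∂x - ∂P/∂y) dx ∧ dy.
  ∂Q/∂x = 0
  ∂P/∂y = 2*x
  integrand = ∂Q/∂x - ∂P/∂y = -2*x.
Integrating over R: integral_0^1 integral_0^{1-x} (-2*x) dy dx = -1/3.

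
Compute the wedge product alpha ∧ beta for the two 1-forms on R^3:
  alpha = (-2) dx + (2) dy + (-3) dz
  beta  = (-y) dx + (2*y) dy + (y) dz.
alpha ∧ beta = (-2*y) dx ∧ dy + (-5*y) dx ∧ dz + (8*y) dy ∧ dz

Distribute the wedge, using dx_i ∧ dx_j = -dx_j ∧ dx_i and dx_i ∧ dx_i = 0. For each pair (i, j) with i < j, the coefficient of dx_i ∧ dx_j in alpha ∧ beta is (alpha_i * beta_j - alpha_j * beta_i). Collecting: alpha ∧ beta = (-2*y) dx ∧ dy + (-5*y) dx ∧ dz + (8*y) dy ∧ dz.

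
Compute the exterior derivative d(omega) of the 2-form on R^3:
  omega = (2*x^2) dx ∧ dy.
d(omega) = 0

For a 2-form omega = sum_{i<j} g_{ij} dx_i ∧ dx_j, the exterior derivative is
  d(omega) = sum_{i<j} d(g_{ij}) ∧ dx_i ∧ dx_j = sum_{i<j, k} (∂g_{ij}/∂x_k) dx_k ∧ dx_i ∧ dx_j.
Expand each term, using dx_k ∧ dx_i ∧ dx_j = sgn(permutation) dx_{(a)} ∧ dx_{(b)} ∧ dx_{(c)} with (a < b < c) sorted:

Collecting like 3-forms: d(omega) = 0.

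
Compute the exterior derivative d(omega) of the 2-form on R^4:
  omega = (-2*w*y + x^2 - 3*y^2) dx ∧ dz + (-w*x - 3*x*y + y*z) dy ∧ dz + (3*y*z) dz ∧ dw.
d(omega) = (w + 3*y) dx ∧ dy ∧ dz + (-2*y) dx ∧ dz ∧ dw + (-x + 3*z) dy ∧ dz ∧ dw

For a 2-form omega = sum_{i<j} g_{ij} dx_i ∧ dx_j, the exterior derivative is
  d(omega) = sum_{i<j} d(g_{ij}) ∧ dx_i ∧ dx_j = sum_{i<j, k} (∂g_{ij}/∂x_k) dx_k ∧ dx_i ∧ dx_j.
Expand each term, using dx_k ∧ dx_i ∧ dx_j = sgn(permutation) dx_{(a)} ∧ dx_{(b)} ∧ dx_{(c)} with (a < b < c) sorted:
  d(-2*w*y + x^2 - 3*y^2) includes (∂/∂y)(-2*w*y + x^2 - 3*y^2) dy = (-2*w - 6*y) dy, which multiplied by dx ∧ dz gives (2*w + 6*y) dx ∧ dy ∧ dz
  d(-2*w*y + x^2 - 3*y^2) includes (∂/∂w)(-2*w*y + x^2 - 3*y^2) dw = (-2*y) dw, which multiplied by dx ∧ dz gives (-2*y) dx ∧ dz ∧ dw
  d(-w*x - 3*x*y + y*z) includes (∂/∂x)(-w*x - 3*x*y + y*z) dx = (-w - 3*y) dx, which multiplied by dy ∧ dz gives (-w - 3*y) dx ∧ dy ∧ dz
  d(-w*x - 3*x*y + y*z) includes (∂/∂w)(-w*x - 3*x*y + y*z) dw = (-x) dw, which multiplied by dy ∧ dz gives (-x) dy ∧ dz ∧ dw
  d(3*y*z) includes (∂/∂y)(3*y*z) dy = (3*z) dy, which multiplied by dz ∧ dw gives (3*z) dy ∧ dz ∧ dw
Collecting like 3-forms: d(omega) = (w + 3*y) dx ∧ dy ∧ dz + (-2*y) dx ∧ dz ∧ dw + (-x + 3*z) dy ∧ dz ∧ dw.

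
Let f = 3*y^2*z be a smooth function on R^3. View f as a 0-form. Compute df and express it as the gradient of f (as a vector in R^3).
df = (0) dx + (6*y*z) dy + (3*y^2) dz; grad f = (0, 6*y*z, 3*y^2)

For a 0-form f, d f = (∂f/∂x) dx + (∂f/∂y) dy + (∂f/∂z) dz. The components of the vector representation are exactly the entries of grad f in Cartesian coordinates:
  ∂f/∂x = 0
  ∂f/∂y = 6*y*z
  ∂f/∂z = 3*y^2.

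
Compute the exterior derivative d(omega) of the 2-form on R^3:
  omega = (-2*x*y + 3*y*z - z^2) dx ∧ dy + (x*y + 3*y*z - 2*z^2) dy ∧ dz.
d(omega) = (4*y - 2*z) dx ∧ dy ∧ dz

For a 2-form omega = sum_{i<j} g_{ij} dx_i ∧ dx_j, the exterior derivative is
  d(omega) = sum_{i<j} d(g_{ij}) ∧ dx_i ∧ dx_j = sum_{i<j, k} (∂g_{ij}/∂x_k) dx_k ∧ dx_i ∧ dx_j.
Expand each term, using dx_k ∧ dx_i ∧ dx_j = sgn(permutation) dx_{(a)} ∧ dx_{(b)} ∧ dx_{(c)} with (a < b < c) sorted:
  d(-2*x*y + 3*y*z - z^2) includes (∂/∂z)(-2*x*y + 3*y*z - z^2) dz = (3*y - 2*z) dz, which multiplied by dx ∧ dy gives (3*y - 2*z) dx ∧ dy ∧ dz
  d(x*y + 3*y*z - 2*z^2) includes (∂/∂x)(x*y + 3*y*z - 2*z^2) dx = (y) dx, which multiplied by dy ∧ dz gives (y) dx ∧ dy ∧ dz
Collecting like 3-forms: d(omega) = (4*y - 2*z) dx ∧ dy ∧ dz.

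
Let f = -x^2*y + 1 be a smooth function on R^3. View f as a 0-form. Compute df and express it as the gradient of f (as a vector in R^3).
df = (-2*x*y) dx + (-x^2) dy + (0) dz; grad f = (-2*x*y, -x^2, 0)

For a 0-form f, d f = (∂f/∂x) dx + (∂f/∂y) dy + (∂f/∂z) dz. The components of the vector representation are exactly the entries of grad f in Cartesian coordinates:
  ∂f/∂x = -2*x*y
  ∂f/∂y = -x^2
  ∂f/∂z = 0.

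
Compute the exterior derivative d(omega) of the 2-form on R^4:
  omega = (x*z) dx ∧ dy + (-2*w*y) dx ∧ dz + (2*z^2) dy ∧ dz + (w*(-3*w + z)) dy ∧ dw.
d(omega) = (2*w + x) dx ∧ dy ∧ dz + (-2*y) dx ∧ dz ∧ dw + (-w) dy ∧ dz ∧ dw

For a 2-form omega = sum_{i<j} g_{ij} dx_i ∧ dx_j, the exterior derivative is
  d(omega) = sum_{i<j} d(g_{ij}) ∧ dx_i ∧ dx_j = sum_{i<j, k} (∂g_{ij}/∂x_k) dx_k ∧ dx_i ∧ dx_j.
Expand each term, using dx_k ∧ dx_i ∧ dx_j = sgn(permutation) dx_{(a)} ∧ dx_{(b)} ∧ dx_{(c)} with (a < b < c) sorted:
  d(x*z) includes (∂/∂z)(x*z) dz = (x) dz, which multiplied by dx ∧ dy gives (x) dx ∧ dy ∧ dz
  d(-2*w*y) includes (∂/∂y)(-2*w*y) dy = (-2*w) dy, which multiplied by dx ∧ dz gives (2*w) dx ∧ dy ∧ dz
  d(-2*w*y) includes (∂/∂w)(-2*w*y) dw = (-2*y) dw, which multiplied by dx ∧ dz gives (-2*y) dx ∧ dz ∧ dw
  d(w*(-3*w + z)) includes (∂/∂z)(w*(-3*w + z)) dz = (w) dz, which multiplied by dy ∧ dw gives (-w) dy ∧ dz ∧ dw
Collecting like 3-forms: d(omega) = (2*w + x) dx ∧ dy ∧ dz + (-2*y) dx ∧ dz ∧ dw + (-w) dy ∧ dz ∧ dw.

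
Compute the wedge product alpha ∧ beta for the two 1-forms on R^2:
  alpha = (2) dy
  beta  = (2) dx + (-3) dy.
alpha ∧ beta = (-4) dx ∧ dy

Distribute the wedge, using dx_i ∧ dx_j = -dx_j ∧ dx_i and dx_i ∧ dx_i = 0. For each pair (i, j) with i < j, the coefficient of dx_i ∧ dx_j in alpha ∧ beta is (alpha_i * beta_j - alpha_j * beta_i). Collecting: alpha ∧ beta = (-4) dx ∧ dy.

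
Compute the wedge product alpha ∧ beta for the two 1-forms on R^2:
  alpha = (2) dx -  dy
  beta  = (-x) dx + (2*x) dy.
alpha ∧ beta = (3*x) dx ∧ dy

Distribute the wedge, using dx_i ∧ dx_j = -dx_j ∧ dx_i and dx_i ∧ dx_i = 0. For each pair (i, j) with i < j, the coefficient of dx_i ∧ dx_j in alpha ∧ beta is (alpha_i * beta_j - alpha_j * beta_i). Collecting: alpha ∧ beta = (3*x) dx ∧ dy.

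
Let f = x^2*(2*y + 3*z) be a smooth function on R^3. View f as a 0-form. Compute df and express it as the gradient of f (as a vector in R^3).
df = (2*x*(2*y + 3*z)) dx + (2*x^2) dy + (3*x^2) dz; grad f = (2*x*(2*y + 3*z), 2*x^2, 3*x^2)

For a 0-form f, d f = (∂f/∂x) dx + (∂f/∂y) dy + (∂f/∂z) dz. The components of the vector representation are exactly the entries of grad f in Cartesian coordinates:
  ∂f/∂x = 2*x*(2*y + 3*z)
  ∂f/∂y = 2*x^2
  ∂f/∂z = 3*x^2.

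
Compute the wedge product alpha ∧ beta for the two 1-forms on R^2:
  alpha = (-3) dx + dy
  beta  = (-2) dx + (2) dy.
alpha ∧ beta = (-4) dx ∧ dy

Distribute the wedge, using dx_i ∧ dx_j = -dx_j ∧ dx_i and dx_i ∧ dx_i = 0. For each pair (i, j) with i < j, the coefficient of dx_i ∧ dx_j in alpha ∧ beta is (alpha_i * beta_j - alpha_j * beta_i). Collecting: alpha ∧ beta = (-4) dx ∧ dy.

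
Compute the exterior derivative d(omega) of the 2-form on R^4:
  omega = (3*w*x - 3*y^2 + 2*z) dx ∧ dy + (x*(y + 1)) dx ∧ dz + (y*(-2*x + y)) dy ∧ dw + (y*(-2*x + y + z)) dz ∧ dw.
d(omega) = (2 - x) dx ∧ dy ∧ dz + (3*x - 2*y) dx ∧ dy ∧ dw + (-2*y) dx ∧ dz ∧ dw + (-2*x + 2*y + z) dy ∧ dz ∧ dw

For a 2-form omega = sum_{i<j} g_{ij} dx_i ∧ dx_j, the exterior derivative is
  d(omega) = sum_{i<j} d(g_{ij}) ∧ dx_i ∧ dx_j = sum_{i<j, k} (∂g_{ij}/∂x_k) dx_k ∧ dx_i ∧ dx_j.
Expand each term, using dx_k ∧ dx_i ∧ dx_j = sgn(permutation) dx_{(a)} ∧ dx_{(b)} ∧ dx_{(c)} with (a < b < c) sorted:
  d(3*w*x - 3*y^2 + 2*z) includes (∂/∂z)(3*w*x - 3*y^2 + 2*z) dz = (2) dz, which multiplied by dx ∧ dy gives (2) dx ∧ dy ∧ dz
  d(3*w*x - 3*y^2 + 2*z) includes (∂/∂w)(3*w*x - 3*y^2 + 2*z) dw = (3*x) dw, which multiplied by dx ∧ dy gives (3*x) dx ∧ dy ∧ dw
  d(x*(y + 1)) includes (∂/∂y)(x*(y + 1)) dy = (x) dy, which multiplied by dx ∧ dz gives (-x) dx ∧ dy ∧ dz
  d(y*(-2*x + y)) includes (∂/∂x)(y*(-2*x + y)) dx = (-2*y) dx, which multiplied by dy ∧ dw gives (-2*y) dx ∧ dy ∧ dw
  d(y*(-2*x + y + z)) includes (∂/∂x)(y*(-2*x + y + z)) dx = (-2*y) dx, which multiplied by dz ∧ dw gives (-2*y) dx ∧ dz ∧ dw
  d(y*(-2*x + y + z)) includes (∂/∂y)(y*(-2*x + y + z)) dy = (-2*x + 2*y + z) dy, which multiplied by dz ∧ dw gives (-2*x + 2*y + z) dy ∧ dz ∧ dw
Collecting like 3-forms: d(omega) = (2 - x) dx ∧ dy ∧ dz + (3*x - 2*y) dx ∧ dy ∧ dw + (-2*y) dx ∧ dz ∧ dw + (-2*x + 2*y + z) dy ∧ dz ∧ dw.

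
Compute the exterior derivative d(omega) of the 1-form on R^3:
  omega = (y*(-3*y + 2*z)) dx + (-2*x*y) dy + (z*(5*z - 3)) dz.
d(omega) = (4*y - 2*z) dx ∧ dy + (-2*y) dx ∧ dz

For a 1-form omega = sum_i f_i dx_i, the exterior derivative is
  d(omega) = sum_{i < j} (∂f_j/∂x_i - ∂f_i/∂x_j) dx_i ∧ dx_j.
  coefficient of dx ∧ dy: ∂f_2/∂x - ∂f_1/∂y = ∂(-2*x*y)/∂x - ∂(y*(-3*y + 2*z))/∂y = 4*y - 2*z
  coefficient of dx ∧ dz: ∂f_3/∂x - ∂f_1/∂z = ∂(z*(5*z - 3))/∂x - ∂(y*(-3*y + 2*z))/∂z = -2*y
Assembling: d(omega) = (4*y - 2*z) dx ∧ dy + (-2*y) dx ∧ dz.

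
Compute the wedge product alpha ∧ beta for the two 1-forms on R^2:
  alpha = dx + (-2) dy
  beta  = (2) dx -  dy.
alpha ∧ beta = (3) dx ∧ dy

Distribute the wedge, using dx_i ∧ dx_j = -dx_j ∧ dx_i and dx_i ∧ dx_i = 0. For each pair (i, j) with i < j, the coefficient of dx_i ∧ dx_j in alpha ∧ beta is (alpha_i * beta_j - alpha_j * beta_i). Collecting: alpha ∧ beta = (3) dx ∧ dy.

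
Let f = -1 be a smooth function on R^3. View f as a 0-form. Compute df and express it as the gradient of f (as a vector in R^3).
df = (0) dx + (0) dy + (0) dz; grad f = (0, 0, 0)

For a 0-form f, d f = (∂f/∂x) dx + (∂f/∂y) dy + (∂f/∂z) dz. The components of the vector representation are exactly the entries of grad f in Cartesian coordinates:
  ∂f/∂x = 0
  ∂f/∂y = 0
  ∂f/∂z = 0.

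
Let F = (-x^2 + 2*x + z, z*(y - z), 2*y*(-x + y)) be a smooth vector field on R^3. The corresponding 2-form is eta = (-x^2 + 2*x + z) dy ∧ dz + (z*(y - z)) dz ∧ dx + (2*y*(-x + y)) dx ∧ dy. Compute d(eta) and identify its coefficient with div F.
d(eta) = (-2*x + z + 2) dx ∧ dy ∧ dz; div F = -2*x + z + 2

For a 2-form in R^3 of the form above, applying d gives a 3-form with coefficient ∂P/∂x + ∂Q/∂y + ∂R/∂z:
  ∂P/∂x = 2 - 2*x
  ∂Q/∂y = z
  ∂R/∂z = 0
Sum = -2*x + z + 2, which is exactly div F.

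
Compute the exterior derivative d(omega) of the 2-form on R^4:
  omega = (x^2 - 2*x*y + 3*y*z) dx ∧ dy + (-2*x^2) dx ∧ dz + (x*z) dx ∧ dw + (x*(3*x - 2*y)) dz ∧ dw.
d(omega) = (3*y) dx ∧ dy ∧ dz + (5*x - 2*y) dx ∧ dz ∧ dw + (-2*x) dy ∧ dz ∧ dw

For a 2-form omega = sum_{i<j} g_{ij} dx_i ∧ dx_j, the exterior derivative is
  d(omega) = sum_{i<j} d(g_{ij}) ∧ dx_i ∧ dx_j = sum_{i<j, k} (∂g_{ij}/∂x_k) dx_k ∧ dx_i ∧ dx_j.
Expand each term, using dx_k ∧ dx_i ∧ dx_j = sgn(permutation) dx_{(a)} ∧ dx_{(b)} ∧ dx_{(c)} with (a < b < c) sorted:
  d(x^2 - 2*x*y + 3*y*z) includes (∂/∂z)(x^2 - 2*x*y + 3*y*z) dz = (3*y) dz, which multiplied by dx ∧ dy gives (3*y) dx ∧ dy ∧ dz
  d(x*z) includes (∂/∂z)(x*z) dz = (x) dz, which multiplied by dx ∧ dw gives (-x) dx ∧ dz ∧ dw
  d(x*(3*x - 2*y)) includes (∂/∂x)(x*(3*x - 2*y)) dx = (6*x - 2*y) dx, which multiplied by dz ∧ dw gives (6*x - 2*y) dx ∧ dz ∧ dw
  d(x*(3*x - 2*y)) includes (∂/∂y)(x*(3*x - 2*y)) dy = (-2*x) dy, which multiplied by dz ∧ dw gives (-2*x) dy ∧ dz ∧ dw
Collecting like 3-forms: d(omega) = (3*y) dx ∧ dy ∧ dz + (5*x - 2*y) dx ∧ dz ∧ dw + (-2*x) dy ∧ dz ∧ dw.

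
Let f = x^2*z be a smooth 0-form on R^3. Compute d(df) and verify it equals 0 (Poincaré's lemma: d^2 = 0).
d(df) = 0

Step 1: df = sum_i (∂f/∂x_i) dx_i = (2*x*z) dx + (0) dy + (x^2) dz.
Step 2: Apply d again. Using the 1-form formula, the coefficient of dx ∧ dy in d(df) is ∂^2 f/∂x ∂y - ∂^2 f/∂y ∂x = (0) - (0) = 0 (equality of mixed partials for smooth f).
Similarly for dx ∧ dz and dy ∧ dz — all coefficients vanish. So d(df) = 0.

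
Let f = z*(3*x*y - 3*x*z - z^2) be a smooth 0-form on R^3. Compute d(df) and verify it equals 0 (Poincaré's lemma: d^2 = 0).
d(df) = 0

Step 1: df = sum_i (∂f/∂x_i) dx_i = (3*z*(y - z)) dx + (3*x*z) dy + (3*x*y - 6*x*z - 3*z^2) dz.
Step 2: Apply d again. Using the 1-form formula, the coefficient of dx ∧ dy in d(df) is ∂^2 f/∂x ∂y - ∂^2 f/∂y ∂x = (3*z) - (3*z) = 0 (equality of mixed partials for smooth f).
Similarly for dx ∧ dz and dy ∧ dz — all coefficients vanish. So d(df) = 0.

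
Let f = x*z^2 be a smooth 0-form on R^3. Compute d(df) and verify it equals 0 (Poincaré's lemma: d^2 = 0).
d(df) = 0

Step 1: df = sum_i (∂f/∂x_i) dx_i = (z^2) dx + (0) dy + (2*x*z) dz.
Step 2: Apply d again. Using the 1-form formula, the coefficient of dx ∧ dy in d(df) is ∂^2 f/∂x ∂y - ∂^2 f/∂y ∂x = (0) - (0) = 0 (equality of mixed partials for smooth f).
Similarly for dx ∧ dz and dy ∧ dz — all coefficients vanish. So d(df) = 0.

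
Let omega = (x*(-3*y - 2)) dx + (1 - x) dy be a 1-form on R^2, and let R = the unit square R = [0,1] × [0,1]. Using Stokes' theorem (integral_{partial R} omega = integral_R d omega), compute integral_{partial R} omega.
integral_(partial R) omega = 1/2

Stokes: integral_partial_R omega = integral_R d omega with d omega = (∂Q/∂x - ∂P/∂y) dx ∧ dy.
  ∂Q/∂x = -1
  ∂P/∂y = -3*x
  integrand = ∂Q/∂x - ∂P/∂y = 3*x - 1.
Integrating over R: integral_0^1 integral_0^1 (3*x - 1) dx dy = 1/2.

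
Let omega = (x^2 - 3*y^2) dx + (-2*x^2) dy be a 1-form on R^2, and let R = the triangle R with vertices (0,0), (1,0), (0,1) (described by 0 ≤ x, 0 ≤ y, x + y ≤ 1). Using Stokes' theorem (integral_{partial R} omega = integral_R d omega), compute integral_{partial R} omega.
integral_(partial R) omega = 1/3

Stokes: integral_partial_R omega = integral_R d omega with d omega = (∂Q/∂x - ∂P/∂y) dx ∧ dy.
  ∂Q/∂x = -4*x
  ∂P/∂y = -6*y
  integrand = ∂Q/∂x - ∂P/∂y = -4*x + 6*y.
Integrating over R: integral_0^1 integral_0^{1-x} (-4*x + 6*y) dy dx = 1/3.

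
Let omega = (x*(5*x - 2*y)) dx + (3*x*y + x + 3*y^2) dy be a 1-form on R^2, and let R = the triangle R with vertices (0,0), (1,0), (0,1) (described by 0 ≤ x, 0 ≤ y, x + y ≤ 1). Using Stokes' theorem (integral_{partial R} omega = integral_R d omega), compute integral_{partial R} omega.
integral_(partial R) omega = 4/3

Stokes: integral_partial_R omega = integral_R d omega with d omega = (∂Q/∂x - ∂P/∂y) dx ∧ dy.
  ∂Q/∂x = 3*y + 1
  ∂P/∂y = -2*x
  integrand = ∂Q/∂x - ∂P/∂y = 2*x + 3*y + 1.
Integrating over R: integral_0^1 integral_0^{1-x} (2*x + 3*y + 1) dy dx = 4/3.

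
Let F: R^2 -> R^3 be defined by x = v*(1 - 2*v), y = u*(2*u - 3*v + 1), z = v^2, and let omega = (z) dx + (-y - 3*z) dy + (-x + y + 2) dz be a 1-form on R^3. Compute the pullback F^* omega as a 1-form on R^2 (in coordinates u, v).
F^* omega = (-8*u^3 + 18*u^2*v - 6*u^2 - 21*u*v^2 + 6*u*v - u + 9*v^3 - 3*v^2) du + (6*u^3 - 5*u^2*v + 3*u^2 + 3*u*v^2 + 2*u*v - v^2 + 4*v) dv

Using F^*(f dg) = (f ∘ F) d(g ∘ F), substitute each coordinate x_i by F_i(u, v) in f_i, and replace dx_i by d F_i = (∂F_i/∂u) du + (∂F_i/∂v) dv.
  For the x component: f_1(F) = v^2; d F_1 = (0) du + (1 - 4*v) dv
  For the y component: f_2(F) = -2*u^2 + 3*u*v - u - 3*v^2; d F_2 = (4*u - 3*v + 1) du + (-3*u) dv
  For the z component: f_3(F) = 2*u^2 - 3*u*v + u + 2*v^2 - v + 2; d F_3 = (0) du + (2*v) dv
Combining and collecting du, dv coefficients:
  coeff of du: -8*u^3 + 18*u^2*v - 6*u^2 - 21*u*v^2 + 6*u*v - u + 9*v^3 - 3*v^2
  coeff of dv: 6*u^3 - 5*u^2*v + 3*u^2 + 3*u*v^2 + 2*u*v - v^2 + 4*v
F^* omega = (-8*u^3 + 18*u^2*v - 6*u^2 - 21*u*v^2 + 6*u*v - u + 9*v^3 - 3*v^2) du + (6*u^3 - 5*u^2*v + 3*u^2 + 3*u*v^2 + 2*u*v - v^2 + 4*v) dv.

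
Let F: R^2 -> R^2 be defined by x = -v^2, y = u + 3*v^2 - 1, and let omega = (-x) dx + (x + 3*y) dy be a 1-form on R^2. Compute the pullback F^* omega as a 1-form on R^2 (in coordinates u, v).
F^* omega = (3*u + 8*v^2 - 3) du + (2*v*(9*u + 23*v^2 - 9)) dv

Using F^*(f dg) = (f ∘ F) d(g ∘ F), substitute each coordinate x_i by F_i(u, v) in f_i, and replace dx_i by d F_i = (∂F_i/∂u) du + (∂F_i/∂v) dv.
  For the x component: f_1(F) = v^2; d F_1 = (0) du + (-2*v) dv
  For the y component: f_2(F) = 3*u + 8*v^2 - 3; d F_2 = (1) du + (6*v) dv
Combining and collecting du, dv coefficients:
  coeff of du: 3*u + 8*v^2 - 3
  coeff of dv: 2*v*(9*u + 23*v^2 - 9)
F^* omega = (3*u + 8*v^2 - 3) du + (2*v*(9*u + 23*v^2 - 9)) dv.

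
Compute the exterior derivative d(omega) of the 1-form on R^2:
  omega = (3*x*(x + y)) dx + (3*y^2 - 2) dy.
d(omega) = (-3*x) dx ∧ dy

For a 1-form omega = sum_i f_i dx_i, the exterior derivative is
  d(omega) = sum_{i < j} (∂f_j/∂x_i - ∂f_i/∂x_j) dx_i ∧ dx_j.
  coefficient of dx ∧ dy: ∂f_2/∂x - ∂f_1/∂y = ∂(3*y^2 - 2)/∂x - ∂(3*x*(x + y))/∂y = -3*x
Assembling: d(omega) = (-3*x) dx ∧ dy.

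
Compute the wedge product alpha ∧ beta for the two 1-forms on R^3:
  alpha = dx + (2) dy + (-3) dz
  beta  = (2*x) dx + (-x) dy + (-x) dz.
alpha ∧ beta = (-5*x) dx ∧ dy + (5*x) dx ∧ dz + (-5*x) dy ∧ dz

Distribute the wedge, using dx_i ∧ dx_j = -dx_j ∧ dx_i and dx_i ∧ dx_i = 0. For each pair (i, j) with i < j, the coefficient of dx_i ∧ dx_j in alpha ∧ beta is (alpha_i * beta_j - alpha_j * beta_i). Collecting: alpha ∧ beta = (-5*x) dx ∧ dy + (5*x) dx ∧ dz + (-5*x) dy ∧ dz.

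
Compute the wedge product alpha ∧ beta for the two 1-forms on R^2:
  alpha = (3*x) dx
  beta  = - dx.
alpha ∧ beta = 0

Distribute the wedge, using dx_i ∧ dx_j = -dx_j ∧ dx_i and dx_i ∧ dx_i = 0. For each pair (i, j) with i < j, the coefficient of dx_i ∧ dx_j in alpha ∧ beta is (alpha_i * beta_j - alpha_j * beta_i). Collecting: alpha ∧ beta = 0.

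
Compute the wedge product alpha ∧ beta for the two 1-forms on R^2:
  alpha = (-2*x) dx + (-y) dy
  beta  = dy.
alpha ∧ beta = (-2*x) dx ∧ dy

Distribute the wedge, using dx_i ∧ dx_j = -dx_j ∧ dx_i and dx_i ∧ dx_i = 0. For each pair (i, j) with i < j, the coefficient of dx_i ∧ dx_j in alpha ∧ beta is (alpha_i * beta_j - alpha_j * beta_i). Collecting: alpha ∧ beta = (-2*x) dx ∧ dy.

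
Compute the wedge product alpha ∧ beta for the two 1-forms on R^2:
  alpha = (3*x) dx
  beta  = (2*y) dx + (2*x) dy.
alpha ∧ beta = (6*x^2) dx ∧ dy

Distribute the wedge, using dx_i ∧ dx_j = -dx_j ∧ dx_i and dx_i ∧ dx_i = 0. For each pair (i, j) with i < j, the coefficient of dx_i ∧ dx_j in alpha ∧ beta is (alpha_i * beta_j - alpha_j * beta_i). Collecting: alpha ∧ beta = (6*x^2) dx ∧ dy.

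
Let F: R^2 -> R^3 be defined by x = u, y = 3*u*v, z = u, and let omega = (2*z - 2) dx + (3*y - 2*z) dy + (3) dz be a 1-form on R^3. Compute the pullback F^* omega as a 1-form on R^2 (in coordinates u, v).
F^* omega = (27*u*v^2 - 6*u*v + 2*u + 1) du + (u^2*(27*v - 6)) dv

Using F^*(f dg) = (f ∘ F) d(g ∘ F), substitute each coordinate x_i by F_i(u, v) in f_i, and replace dx_i by d F_i = (∂F_i/∂u) du + (∂F_i/∂v) dv.
  For the x component: f_1(F) = 2*u - 2; d F_1 = (1) du + (0) dv
  For the y component: f_2(F) = u*(9*v - 2); d F_2 = (3*v) du + (3*u) dv
  For the z component: f_3(F) = 3; d F_3 = (1) du + (0) dv
Combining and collecting du, dv coefficients:
  coeff of du: 27*u*v^2 - 6*u*v + 2*u + 1
  coeff of dv: u^2*(27*v - 6)
F^* omega = (27*u*v^2 - 6*u*v + 2*u + 1) du + (u^2*(27*v - 6)) dv.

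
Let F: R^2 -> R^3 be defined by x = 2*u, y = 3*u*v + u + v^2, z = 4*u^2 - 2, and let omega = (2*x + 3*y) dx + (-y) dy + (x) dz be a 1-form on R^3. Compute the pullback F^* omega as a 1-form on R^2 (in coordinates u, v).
F^* omega = (16*u^2 - 9*u*v^2 + 12*u*v + 13*u - 3*v^3 + 5*v^2) du + (-9*u^2*v - 3*u^2 - 9*u*v^2 - 2*u*v - 2*v^3) dv

Using F^*(f dg) = (f ∘ F) d(g ∘ F), substitute each coordinate x_i by F_i(u, v) in f_i, and replace dx_i by d F_i = (∂F_i/∂u) du + (∂F_i/∂v) dv.
  For the x component: f_1(F) = 9*u*v + 7*u + 3*v^2; d F_1 = (2) du + (0) dv
  For the y component: f_2(F) = -3*u*v - u - v^2; d F_2 = (3*v + 1) du + (3*u + 2*v) dv
  For the z component: f_3(F) = 2*u; d F_3 = (8*u) du + (0) dv
Combining and collecting du, dv coefficients:
  coeff of du: 16*u^2 - 9*u*v^2 + 12*u*v + 13*u - 3*v^3 + 5*v^2
  coeff of dv: -9*u^2*v - 3*u^2 - 9*u*v^2 - 2*u*v - 2*v^3
F^* omega = (16*u^2 - 9*u*v^2 + 12*u*v + 13*u - 3*v^3 + 5*v^2) du + (-9*u^2*v - 3*u^2 - 9*u*v^2 - 2*u*v - 2*v^3) dv.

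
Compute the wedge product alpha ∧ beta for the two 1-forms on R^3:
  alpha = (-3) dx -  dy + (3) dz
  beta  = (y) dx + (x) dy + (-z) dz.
alpha ∧ beta = (-3*x + y) dx ∧ dy + (-3*y + 3*z) dx ∧ dz + (-3*x + z) dy ∧ dz

Distribute the wedge, using dx_i ∧ dx_j = -dx_j ∧ dx_i and dx_i ∧ dx_i = 0. For each pair (i, j) with i < j, the coefficient of dx_i ∧ dx_j in alpha ∧ beta is (alpha_i * beta_j - alpha_j * beta_i). Collecting: alpha ∧ beta = (-3*x + y) dx ∧ dy + (-3*y + 3*z) dx ∧ dz + (-3*x + z) dy ∧ dz.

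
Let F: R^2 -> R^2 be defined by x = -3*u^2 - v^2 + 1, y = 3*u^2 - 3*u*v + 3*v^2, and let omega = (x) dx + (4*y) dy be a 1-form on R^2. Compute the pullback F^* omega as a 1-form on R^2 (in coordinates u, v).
F^* omega = (90*u^3 - 108*u^2*v + 114*u*v^2 - 6*u - 36*v^3) du + (-36*u^3 + 114*u^2*v - 108*u*v^2 + 74*v^3 - 2*v) dv

Using F^*(f dg) = (f ∘ F) d(g ∘ F), substitute each coordinate x_i by F_i(u, v) in f_i, and replace dx_i by d F_i = (∂F_i/∂u) du + (∂F_i/∂v) dv.
  For the x component: f_1(F) = -3*u^2 - v^2 + 1; d F_1 = (-6*u) du + (-2*v) dv
  For the y component: f_2(F) = 12*u^2 - 12*u*v + 12*v^2; d F_2 = (6*u - 3*v) du + (-3*u + 6*v) dv
Combining and collecting du, dv coefficients:
  coeff of du: 90*u^3 - 108*u^2*v + 114*u*v^2 - 6*u - 36*v^3
  coeff of dv: -36*u^3 + 114*u^2*v - 108*u*v^2 + 74*v^3 - 2*v
F^* omega = (90*u^3 - 108*u^2*v + 114*u*v^2 - 6*u - 36*v^3) du + (-36*u^3 + 114*u^2*v - 108*u*v^2 + 74*v^3 - 2*v) dv.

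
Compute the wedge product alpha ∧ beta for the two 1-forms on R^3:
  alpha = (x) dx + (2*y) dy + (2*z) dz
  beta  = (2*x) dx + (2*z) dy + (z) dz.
alpha ∧ beta = (2*x*(-2*y + z)) dx ∧ dy + (-3*x*z) dx ∧ dz + (2*z*(y - 2*z)) dy ∧ dz

Distribute the wedge, using dx_i ∧ dx_j = -dx_j ∧ dx_i and dx_i ∧ dx_i = 0. For each pair (i, j) with i < j, the coefficient of dx_i ∧ dx_j in alpha ∧ beta is (alpha_i * beta_j - alpha_j * beta_i). Collecting: alpha ∧ beta = (2*x*(-2*y + z)) dx ∧ dy + (-3*x*z) dx ∧ dz + (2*z*(y - 2*z)) dy ∧ dz.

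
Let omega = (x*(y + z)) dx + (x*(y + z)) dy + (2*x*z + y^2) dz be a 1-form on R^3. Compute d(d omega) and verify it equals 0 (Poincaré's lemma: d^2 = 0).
d(d omega) = 0

Step 1: d omega = sum_{i<j} (∂f_j/∂x_i - ∂f_i/∂x_j) dx_i ∧ dx_j:
  coeff of dx ∧ dy: -x + y + z
  coeff of dx ∧ dz: -x + 2*z
  coeff of dy ∧ dz: -x + 2*y
Step 2: Apply d again to each 2-form coefficient. The only possible 3-form in R^3 is dx ∧ dy ∧ dz, with coefficient
  ∂(coeff of dy∧dz)/∂x - ∂(coeff of dx∧dz)/∂y + ∂(coeff of dx∧dy)/∂z
  = ∂/∂x (-x + 2*y) - ∂/∂y (-x + 2*z) + ∂/∂z (-x + y + z).
Each of these terms simplifies to sums of mixed partials that cancel in pairs. The result is 0 (by equality of mixed partials for smooth functions — Schwarz / Clairaut).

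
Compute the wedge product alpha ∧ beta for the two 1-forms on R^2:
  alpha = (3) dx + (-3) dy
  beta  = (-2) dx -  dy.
alpha ∧ beta = (-9) dx ∧ dy

Distribute the wedge, using dx_i ∧ dx_j = -dx_j ∧ dx_i and dx_i ∧ dx_i = 0. For each pair (i, j) with i < j, the coefficient of dx_i ∧ dx_j in alpha ∧ beta is (alpha_i * beta_j - alpha_j * beta_i). Collecting: alpha ∧ beta = (-9) dx ∧ dy.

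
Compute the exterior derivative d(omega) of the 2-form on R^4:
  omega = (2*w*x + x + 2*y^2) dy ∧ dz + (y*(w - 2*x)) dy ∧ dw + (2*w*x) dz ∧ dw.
d(omega) = (2*w + 1) dx ∧ dy ∧ dz + (2*x) dy ∧ dz ∧ dw + (-2*y) dx ∧ dy ∧ dw + (2*w) dx ∧ dz ∧ dw

For a 2-form omega = sum_{i<j} g_{ij} dx_i ∧ dx_j, the exterior derivative is
  d(omega) = sum_{i<j} d(g_{ij}) ∧ dx_i ∧ dx_j = sum_{i<j, k} (∂g_{ij}/∂x_k) dx_k ∧ dx_i ∧ dx_j.
Expand each term, using dx_k ∧ dx_i ∧ dx_j = sgn(permutation) dx_{(a)} ∧ dx_{(b)} ∧ dx_{(c)} with (a < b < c) sorted:
  d(2*w*x + x + 2*y^2) includes (∂/∂x)(2*w*x + x + 2*y^2) dx = (2*w + 1) dx, which multiplied by dy ∧ dz gives (2*w + 1) dx ∧ dy ∧ dz
  d(2*w*x + x + 2*y^2) includes (∂/∂w)(2*w*x + x + 2*y^2) dw = (2*x) dw, which multiplied by dy ∧ dz gives (2*x) dy ∧ dz ∧ dw
  d(y*(w - 2*x)) includes (∂/∂x)(y*(w - 2*x)) dx = (-2*y) dx, which multiplied by dy ∧ dw gives (-2*y) dx ∧ dy ∧ dw
  d(2*w*x) includes (∂/∂x)(2*w*x) dx = (2*w) dx, which multiplied by dz ∧ dw gives (2*w) dx ∧ dz ∧ dw
Collecting like 3-forms: d(omega) = (2*w + 1) dx ∧ dy ∧ dz + (2*x) dy ∧ dz ∧ dw + (-2*y) dx ∧ dy ∧ dw + (2*w) dx ∧ dz ∧ dw.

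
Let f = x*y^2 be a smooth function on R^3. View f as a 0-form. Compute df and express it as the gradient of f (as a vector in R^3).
df = (y^2) dx + (2*x*y) dy + (0) dz; grad f = (y^2, 2*x*y, 0)

For a 0-form f, d f = (∂f/∂x) dx + (∂f/∂y) dy + (∂f/∂z) dz. The components of the vector representation are exactly the entries of grad f in Cartesian coordinates:
  ∂f/∂x = y^2
  ∂f/∂y = 2*x*y
  ∂f/∂z = 0.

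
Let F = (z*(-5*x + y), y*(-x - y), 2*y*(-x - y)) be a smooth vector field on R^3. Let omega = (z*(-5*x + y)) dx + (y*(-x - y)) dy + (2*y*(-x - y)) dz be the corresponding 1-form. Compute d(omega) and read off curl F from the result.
d(omega) = (-2*x - 4*y) dy ∧ dz + (-5*x + 3*y) dz ∧ dx + (-y - z) dx ∧ dy; curl F = (-2*x - 4*y, -5*x + 3*y, -y - z)

d omega = sum_{i<j} (∂f_j/∂x_i - ∂f_i/∂x_j) dx_i ∧ dx_j. Under the identification (dy ∧ dz, dz ∧ dx, dx ∧ dy) ↔ (e_x, e_y, e_z), the coefficients are exactly the components of curl F. Compute:
  ∂R/∂y - ∂Q/∂z = (-2*x - 4*y) - (0) = -2*x - 4*y
  ∂P/∂z - ∂R/∂x = (-5*x + y) - (-2*y) = -5*x + 3*y
  ∂Q/∂x - ∂P/∂y = (-y) - (z) = -y - z.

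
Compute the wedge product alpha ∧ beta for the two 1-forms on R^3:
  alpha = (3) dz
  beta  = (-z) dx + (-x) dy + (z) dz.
alpha ∧ beta = (3*z) dx ∧ dz + (3*x) dy ∧ dz

Distribute the wedge, using dx_i ∧ dx_j = -dx_j ∧ dx_i and dx_i ∧ dx_i = 0. For each pair (i, j) with i < j, the coefficient of dx_i ∧ dx_j in alpha ∧ beta is (alpha_i * beta_j - alpha_j * beta_i). Collecting: alpha ∧ beta = (3*z) dx ∧ dz + (3*x) dy ∧ dz.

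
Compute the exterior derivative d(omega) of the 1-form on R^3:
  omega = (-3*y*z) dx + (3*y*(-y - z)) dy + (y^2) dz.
d(omega) = (3*z) dx ∧ dy + (3*y) dx ∧ dz + (5*y) dy ∧ dz

For a 1-form omega = sum_i f_i dx_i, the exterior derivative is
  d(omega) = sum_{i < j} (∂f_j/∂x_i - ∂f_i/∂x_j) dx_i ∧ dx_j.
  coefficient of dx ∧ dy: ∂f_2/∂x - ∂f_1/∂y = ∂(3*y*(-y - z))/∂x - ∂(-3*y*z)/∂y = 3*z
  coefficient of dx ∧ dz: ∂f_3/∂x - ∂f_1/∂z = ∂(y^2)/∂x - ∂(-3*y*z)/∂z = 3*y
  coefficient of dy ∧ dz: ∂f_3/∂y - ∂f_2/∂z = ∂(y^2)/∂y - ∂(3*y*(-y - z))/∂z = 5*y
Assembling: d(omega) = (3*z) dx ∧ dy + (3*y) dx ∧ dz + (5*y) dy ∧ dz.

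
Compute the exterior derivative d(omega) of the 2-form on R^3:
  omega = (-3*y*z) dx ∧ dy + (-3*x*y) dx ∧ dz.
d(omega) = (3*x - 3*y) dx ∧ dy ∧ dz

For a 2-form omega = sum_{i<j} g_{ij} dx_i ∧ dx_j, the exterior derivative is
  d(omega) = sum_{i<j} d(g_{ij}) ∧ dx_i ∧ dx_j = sum_{i<j, k} (∂g_{ij}/∂x_k) dx_k ∧ dx_i ∧ dx_j.
Expand each term, using dx_k ∧ dx_i ∧ dx_j = sgn(permutation) dx_{(a)} ∧ dx_{(b)} ∧ dx_{(c)} with (a < b < c) sorted:
  d(-3*y*z) includes (∂/∂z)(-3*y*z) dz = (-3*y) dz, which multiplied by dx ∧ dy gives (-3*y) dx ∧ dy ∧ dz
  d(-3*x*y) includes (∂/∂y)(-3*x*y) dy = (-3*x) dy, which multiplied by dx ∧ dz gives (3*x) dx ∧ dy ∧ dz
Collecting like 3-forms: d(omega) = (3*x - 3*y) dx ∧ dy ∧ dz.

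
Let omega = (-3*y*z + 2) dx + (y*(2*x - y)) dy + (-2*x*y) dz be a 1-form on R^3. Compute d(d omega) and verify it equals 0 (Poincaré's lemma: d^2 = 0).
d(d omega) = 0

Step 1: d omega = sum_{i<j} (∂f_j/∂x_i - ∂f_i/∂x_j) dx_i ∧ dx_j:
  coeff of dx ∧ dy: 2*y + 3*z
  coeff of dx ∧ dz: y
  coeff of dy ∧ dz: -2*x
Step 2: Apply d again to each 2-form coefficient. The only possible 3-form in R^3 is dx ∧ dy ∧ dz, with coefficient
  ∂(coeff of dy∧dz)/∂x - ∂(coeff of dx∧dz)/∂y + ∂(coeff of dx∧dy)/∂z
  = ∂/∂x (-2*x) - ∂/∂y (y) + ∂/∂z (2*y + 3*z).
Each of these terms simplifies to sums of mixed partials that cancel in pairs. The result is 0 (by equality of mixed partials for smooth functions — Schwarz / Clairaut).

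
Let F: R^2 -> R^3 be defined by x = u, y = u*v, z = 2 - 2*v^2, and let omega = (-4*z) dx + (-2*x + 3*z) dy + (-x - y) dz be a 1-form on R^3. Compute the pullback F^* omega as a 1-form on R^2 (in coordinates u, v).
F^* omega = (-2*u*v - 6*v^3 + 8*v^2 + 6*v - 8) du + (2*u*(-u - v^2 + 2*v + 3)) dv

Using F^*(f dg) = (f ∘ F) d(g ∘ F), substitute each coordinate x_i by F_i(u, v) in f_i, and replace dx_i by d F_i = (∂F_i/∂u) du + (∂F_i/∂v) dv.
  For the x component: f_1(F) = 8*v^2 - 8; d F_1 = (1) du + (0) dv
  For the y component: f_2(F) = -2*u - 6*v^2 + 6; d F_2 = (v) du + (u) dv
  For the z component: f_3(F) = u*(-v - 1); d F_3 = (0) du + (-4*v) dv
Combining and collecting du, dv coefficients:
  coeff of du: -2*u*v - 6*v^3 + 8*v^2 + 6*v - 8
  coeff of dv: 2*u*(-u - v^2 + 2*v + 3)
F^* omega = (-2*u*v - 6*v^3 + 8*v^2 + 6*v - 8) du + (2*u*(-u - v^2 + 2*v + 3)) dv.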